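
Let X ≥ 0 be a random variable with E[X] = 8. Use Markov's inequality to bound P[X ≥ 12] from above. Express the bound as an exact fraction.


μ = E[X] = 8, a = 12.
Markov: P[X ≥ 12] ≤ μ/a = (8)/12 = 2/3.
Numerically: ≈ 0.667.
(Since a = 12 > μ = 8.000, the bound 2/3 is < 1 and informative.)

P[X ≥ 12] ≤ 2/3 ≈ 0.667.


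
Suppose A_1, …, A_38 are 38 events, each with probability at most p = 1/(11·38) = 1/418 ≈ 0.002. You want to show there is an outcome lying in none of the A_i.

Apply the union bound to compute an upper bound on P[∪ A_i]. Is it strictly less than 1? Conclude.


Union bound: P[∪_{i=1}^{38} A_i] ≤ Σ_i P[A_i] ≤ 38·p = 38·(1/418) = 1/11.
Numerically: 1/11 ≈ 0.091.
Is 1/11 < 1? YES.
Since P[∪ A_i] ≤ 1/11 < 1, the complement has P[∩ A_i^c] ≥ 1 − 1/11 = 10/11 > 0, so some outcome avoids every A_i.

38·p = 1/11 ≈ 0.091; existence CERTIFIED by the union bound.


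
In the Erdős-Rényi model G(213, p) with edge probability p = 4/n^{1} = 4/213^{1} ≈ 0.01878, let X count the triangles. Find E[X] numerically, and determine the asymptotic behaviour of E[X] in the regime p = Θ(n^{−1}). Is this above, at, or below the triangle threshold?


Number of potential triangles: C(213, 3) = 1587986.
Each occurs with probability p³ ≈ (0.01878)³ ≈ 6.622793e-06.
By linearity: E[X] = C(213, 3)·p³ ≈ 1587986 · 6.622793e-06 ≈ 10.5169.
Here α = 1, so p = 4/n is exactly at the triangle threshold p ~ 1/n. Asymptotically E[X] → c³/6 = 4³/6 = 32/3 ≈ 10.6667, a bounded constant. In this regime the triangle count is asymptotically Poisson(c³/6).

E[X] ≈ 10.5169; in regime p = Θ(1/n^{1}) E[X] stays bounded (at the triangle threshold p ~ 1/n).


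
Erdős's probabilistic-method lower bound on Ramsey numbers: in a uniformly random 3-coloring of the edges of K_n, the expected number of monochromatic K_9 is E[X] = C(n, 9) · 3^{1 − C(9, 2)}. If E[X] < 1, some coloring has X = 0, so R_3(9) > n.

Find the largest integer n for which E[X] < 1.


We need C(n, 9) · 3^{1 − 36} < 1, i.e. C(n, 9) < 3^{36 − 1} = 50031545098999707.
Check values of n near the boundary:
  n = 295: C(295, 9) = 41221140106119260; 41221140106119260 < 50031545098999707? YES
  n = 296: C(296, 9) = 42513789098994080; 42513789098994080 < 50031545098999707? YES
  n = 297: C(297, 9) = 43842345008337645; 43842345008337645 < 50031545098999707? YES
  n = 298: C(298, 9) = 45207677551849890; 45207677551849890 < 50031545098999707? YES
  n = 299: C(299, 9) = 46610674441390059; 46610674441390059 < 50031545098999707? YES
  n = 300: C(300, 9) = 48052241692154700; 48052241692154700 < 50031545098999707? YES
  n = 301: C(301, 9) = 49533303936090975; 49533303936090975 < 50031545098999707? YES
  n = 302: C(302, 9) = 51054804739588650; 51054804739588650 < 50031545098999707? NO
The largest n with C(n, 9) < 50031545098999707 is n = 301 (where E[X] = 16511101312030325/16677181699666569 ≈ 0.990). Hence R_3(9) > 301, i.e. R_3(9) ≥ 302.

Largest n = 301; hence R_3(9) > 301.


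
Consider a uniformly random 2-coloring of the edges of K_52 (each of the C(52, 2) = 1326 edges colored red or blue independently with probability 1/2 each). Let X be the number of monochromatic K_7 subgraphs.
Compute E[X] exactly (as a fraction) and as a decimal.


Let X = Σ_S X_S over the C(52, 7) = 133784560 subsets S of size 7, where X_S = 1 if the K_7 on S is monochromatic.
For a fixed S, the K_7 on S has C(7, 2) = 21 edges. P[all 21 edges red] = (1/2)^21, and likewise for blue, so P[monochromatic] = 2·(1/2)^21 = 2^{1 − 21} = 1/1048576.
By linearity: E[X] = C(52, 7) · 2^{1 − 21} = 133784560 · 1/1048576 = 8361535/65536.
Numerically: E[X] ≈ 127.586899.

E[X] = C(52,7)·2^(1−C(7,2)) = 8361535/65536 ≈ 127.586899.


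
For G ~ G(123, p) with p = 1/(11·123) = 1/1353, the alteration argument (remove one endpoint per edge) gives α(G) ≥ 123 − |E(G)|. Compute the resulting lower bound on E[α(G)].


E[|E(G)|] = C(123, 2)·p = 7503 · (1/1353) = 61/11.
E[α(G)] ≥ n − E[|E(G)|] = 123 − 61/11 = 1292/11.
Numerically: ≈ 117.4545.
(This is only a lower bound; the true E[α(G)] may be larger.)

E[α(G)] ≥ 1292/11 ≈ 117.4545.


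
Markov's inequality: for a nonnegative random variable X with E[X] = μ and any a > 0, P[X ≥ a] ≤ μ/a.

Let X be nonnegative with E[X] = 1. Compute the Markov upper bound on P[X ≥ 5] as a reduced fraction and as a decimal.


μ = E[X] = 1, a = 5.
Markov: P[X ≥ 5] ≤ μ/a = (1)/5 = 1/5.
Numerically: ≈ 0.2000.
(Since a = 5 > μ = 1.0000, the bound 1/5 is < 1 and informative.)

P[X ≥ 5] ≤ 1/5 ≈ 0.2000.


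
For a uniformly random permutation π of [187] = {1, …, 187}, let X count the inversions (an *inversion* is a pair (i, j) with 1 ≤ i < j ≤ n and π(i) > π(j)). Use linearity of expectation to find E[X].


Write X = Σ X_I over the C(187, 2) = 17391 pairs i < j, with X_I the indicator of one inversion.
There are 17391 indicators.
For each fixed pair i < j, the values π(i) and π(j) are two distinct elements of {1, …, 187} in uniformly random order; by symmetry P[π(i) > π(j)] = 1/2.
By linearity: E[X] = 17391 · (1/2) = C(187, 2) · (1/2) = 17391/2 = 17391/2 ≈ 8695.5000.

E[X] = 17391/2 = 8695.5000.


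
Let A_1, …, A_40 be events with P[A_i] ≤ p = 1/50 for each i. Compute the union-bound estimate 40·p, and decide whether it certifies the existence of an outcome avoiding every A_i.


Union bound: P[∪_{i=1}^{40} A_i] ≤ Σ_i P[A_i] ≤ 40·p = 40·(1/50) = 4/5.
Numerically: 4/5 ≈ 0.8000.
Is 4/5 < 1? YES.
Since P[∪ A_i] ≤ 4/5 < 1, the complement has P[∩ A_i^c] ≥ 1 − 4/5 = 1/5 > 0, so some outcome avoids every A_i.

40·p = 4/5 ≈ 0.8000; existence CERTIFIED by the union bound.


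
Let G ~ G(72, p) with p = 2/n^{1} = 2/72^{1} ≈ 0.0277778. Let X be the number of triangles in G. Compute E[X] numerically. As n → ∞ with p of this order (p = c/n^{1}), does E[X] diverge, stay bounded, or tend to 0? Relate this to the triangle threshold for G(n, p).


Number of potential triangles: C(72, 3) = 59640.
Each occurs with probability p³ ≈ (0.0277778)³ ≈ 2.14334705e-05.
By linearity: E[X] = C(72, 3)·p³ ≈ 59640 · 2.14334705e-05 ≈ 1.278292.
Here α = 1, so p = 2/n is exactly at the triangle threshold p ~ 1/n. Asymptotically E[X] → c³/6 = 2³/6 = 4/3 ≈ 1.333333, a bounded constant. In this regime the triangle count is asymptotically Poisson(c³/6).

E[X] ≈ 1.278292; in regime p = Θ(1/n^{1}) E[X] stays bounded (at the triangle threshold p ~ 1/n).


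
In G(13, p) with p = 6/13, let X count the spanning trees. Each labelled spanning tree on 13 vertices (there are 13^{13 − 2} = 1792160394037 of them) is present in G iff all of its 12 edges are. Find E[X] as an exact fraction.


K_13 has 13^{13 − 2} = 1792160394037 labelled spanning trees.
For each such spanning tree H, let X_H = 1 if all 12 edges of H are present in G. Then P[X_H = 1] = p^{12} = (6/13)^{12} = 2176782336/23298085122481.
Summing the indicators: E[X] = Σ_H E[X_H] = 1792160394037 · p^{12} = 1792160394037 · 2176782336/23298085122481 = 2176782336/13.
Numerically: E[X] ≈ 1.674e+08.

E[X] = 1792160394037 · (6/13)^{12} = 2176782336/13 ≈ 1.674e+08.


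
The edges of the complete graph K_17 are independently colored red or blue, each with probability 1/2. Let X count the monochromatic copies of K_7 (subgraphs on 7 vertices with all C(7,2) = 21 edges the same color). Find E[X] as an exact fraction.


Let X = Σ_S X_S over the C(17, 7) = 19448 subsets S of size 7, where X_S = 1 if the K_7 on S is monochromatic.
For a fixed S, the K_7 on S has C(7, 2) = 21 edges. P[all 21 edges red] = (1/2)^21, and likewise for blue, so P[monochromatic] = 2·(1/2)^21 = 2^{1 − 21} = 1/1048576.
By linearity of expectation: E[X] = C(17, 7) · 2^{1 − 21} = 19448 · 1/1048576 = 2431/131072.
Numerically: E[X] ≈ 0.019.

E[X] = C(17,7)·2^(1−C(7,2)) = 2431/131072 ≈ 0.019.


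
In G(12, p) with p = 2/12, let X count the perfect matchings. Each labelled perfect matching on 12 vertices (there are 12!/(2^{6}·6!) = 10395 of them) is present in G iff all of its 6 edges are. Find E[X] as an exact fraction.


K_12 has 12!/(2^{6}·6!) = 10395 labelled perfect matchings.
For each such perfect matching H, let X_H = 1 if all 6 edges of H are present in G. Then P[X_H = 1] = p^{6} = (1/6)^{6} = 1/46656.
By linearity of expectation: E[X] = Σ_H E[X_H] = 10395 · p^{6} = 10395 · 1/46656 = 385/1728.
Numerically: E[X] ≈ 0.223.

E[X] = 10395 · (1/6)^{6} = 385/1728 ≈ 0.223.


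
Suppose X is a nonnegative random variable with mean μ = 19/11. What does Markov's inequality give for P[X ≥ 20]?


μ = E[X] = 19/11, a = 20.
Markov: P[X ≥ 20] ≤ μ/a = (19/11)/20 = 19/220.
Numerically: ≈ 0.08636.
(Since a = 20 > μ = 1.72727, the bound 19/220 is < 1 and informative.)

P[X ≥ 20] ≤ 19/220 ≈ 0.08636.


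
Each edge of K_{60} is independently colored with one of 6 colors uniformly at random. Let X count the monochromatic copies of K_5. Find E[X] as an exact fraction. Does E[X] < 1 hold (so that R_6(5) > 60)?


E[X] = C(60, 5) · 6^{1 − 10} = 5461512 · 6^{−9} = 5461512/10077696.
As a reduced fraction: E[X] = 227563/419904 ≈ 0.54194.
Is E[X] < 1? YES.
Since E[X] < 1, there exists a 6-coloring of K_{60} with no monochromatic K_5; hence R_6(5) > 60.

E[X] = 227563/419904 ≈ 0.54194; E[X] < 1, so R_6(5) > 60.


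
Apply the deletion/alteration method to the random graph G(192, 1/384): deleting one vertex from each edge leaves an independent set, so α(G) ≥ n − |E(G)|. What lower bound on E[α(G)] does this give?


E[|E(G)|] = C(192, 2)·p = 18336 · (1/384) = 191/4.
E[α(G)] ≥ n − E[|E(G)|] = 192 − 191/4 = 577/4.
Numerically: ≈ 144.2500.
(This is only a lower bound; the true E[α(G)] may be larger.)

E[α(G)] ≥ 577/4 ≈ 144.2500.


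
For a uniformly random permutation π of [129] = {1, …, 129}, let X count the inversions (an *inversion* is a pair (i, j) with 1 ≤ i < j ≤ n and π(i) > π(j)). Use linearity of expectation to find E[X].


Write X = Σ X_I over the C(129, 2) = 8256 pairs i < j, with X_I the indicator of one inversion.
There are 8256 indicators.
For each fixed pair i < j, the values π(i) and π(j) are two distinct elements of {1, …, 129} in uniformly random order; by symmetry P[π(i) > π(j)] = 1/2.
By linearity: E[X] = 8256 · (1/2) = C(129, 2) · (1/2) = 8256/2 = 4128 ≈ 4128.000.

E[X] = 4128 = 4128.000.


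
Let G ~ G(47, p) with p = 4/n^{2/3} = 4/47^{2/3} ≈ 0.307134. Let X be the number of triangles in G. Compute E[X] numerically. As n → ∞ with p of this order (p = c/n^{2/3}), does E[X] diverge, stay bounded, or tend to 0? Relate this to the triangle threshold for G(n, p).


Number of potential triangles: C(47, 3) = 16215.
Each occurs with probability p³ ≈ (0.307134)³ ≈ 2.89723857e-02.
By linearity: E[X] = C(47, 3)·p³ ≈ 16215 · 2.89723857e-02 ≈ 469.787234.
Since α = 2/3 < 1, p = c/n^{2/3} ≫ 1/n is above the triangle threshold p ~ 1/n. Asymptotically E[X] ~ (c³/6)·n^{3(1−α)} = (4³/6)·n^{1} → ∞; triangles are abundant w.h.p.

E[X] ≈ 469.787234; in regime p = Θ(1/n^{2/3}) E[X] diverges (above the triangle threshold p ~ 1/n).


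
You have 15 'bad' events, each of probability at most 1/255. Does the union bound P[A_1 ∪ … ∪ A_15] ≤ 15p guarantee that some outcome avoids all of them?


Union bound: P[∪_{i=1}^{15} A_i] ≤ Σ_i P[A_i] ≤ 15·p = 15·(1/255) = 1/17.
Numerically: 1/17 ≈ 0.058824.
Is 1/17 < 1? YES.
Since P[∪ A_i] ≤ 1/17 < 1, the complement has P[∩ A_i^c] ≥ 1 − 1/17 = 16/17 > 0, so some outcome avoids every A_i.

15·p = 1/17 ≈ 0.058824; existence CERTIFIED by the union bound.


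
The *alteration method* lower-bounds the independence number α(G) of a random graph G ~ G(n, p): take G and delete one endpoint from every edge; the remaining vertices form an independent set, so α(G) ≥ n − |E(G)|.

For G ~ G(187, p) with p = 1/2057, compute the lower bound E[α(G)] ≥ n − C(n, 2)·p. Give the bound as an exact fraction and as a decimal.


E[|E(G)|] = C(187, 2)·p = 17391 · (1/2057) = 93/11.
E[α(G)] ≥ n − E[|E(G)|] = 187 − 93/11 = 1964/11.
Numerically: ≈ 178.54545.
(This is only a lower bound; the true E[α(G)] may be larger.)

E[α(G)] ≥ 1964/11 ≈ 178.54545.


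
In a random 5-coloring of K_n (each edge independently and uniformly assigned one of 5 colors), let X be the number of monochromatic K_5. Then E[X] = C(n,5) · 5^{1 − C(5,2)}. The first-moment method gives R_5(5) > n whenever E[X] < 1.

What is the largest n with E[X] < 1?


We need C(n, 5) · 5^{1 − 10} < 1, i.e. C(n, 5) < 5^{10 − 1} = 1953125.
Check values of n near the boundary:
  n = 45: C(45, 5) = 1221759; 1221759 < 1953125? YES
  n = 46: C(46, 5) = 1370754; 1370754 < 1953125? YES
  n = 47: C(47, 5) = 1533939; 1533939 < 1953125? YES
  n = 48: C(48, 5) = 1712304; 1712304 < 1953125? YES
  n = 49: C(49, 5) = 1906884; 1906884 < 1953125? YES
  n = 50: C(50, 5) = 2118760; 2118760 < 1953125? NO
The largest n with C(n, 5) < 1953125 is n = 49 (where E[X] = 1906884/1953125 ≈ 0.9763246). Hence R_5(5) > 49, i.e. R_5(5) ≥ 50.

Largest n = 49; hence R_5(5) > 49.


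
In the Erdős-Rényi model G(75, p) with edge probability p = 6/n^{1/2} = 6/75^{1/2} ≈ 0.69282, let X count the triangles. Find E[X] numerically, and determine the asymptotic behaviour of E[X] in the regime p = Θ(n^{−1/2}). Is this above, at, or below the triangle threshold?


Number of potential triangles: C(75, 3) = 67525.
Each occurs with probability p³ ≈ (0.69282)³ ≈ 3.3255376e-01.
By linearity: E[X] = C(75, 3)·p³ ≈ 67525 · 3.3255376e-01 ≈ 22455.69231.
Since α = 1/2 < 1, p = c/n^{1/2} ≫ 1/n is above the triangle threshold p ~ 1/n. Asymptotically E[X] ~ (c³/6)·n^{3(1−α)} = (6³/6)·n^{1.5} → ∞; triangles are abundant w.h.p.

E[X] ≈ 22455.69231; in regime p = Θ(1/n^{1/2}) E[X] diverges (above the triangle threshold p ~ 1/n).


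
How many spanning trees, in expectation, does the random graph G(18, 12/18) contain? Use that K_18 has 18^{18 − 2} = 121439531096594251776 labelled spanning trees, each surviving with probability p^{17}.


K_18 has 18^{18 − 2} = 121439531096594251776 labelled spanning trees.
For each such spanning tree H, let X_H = 1 if all 17 edges of H are present in G. Then P[X_H = 1] = p^{17} = (2/3)^{17} = 131072/129140163.
By linearity of expectation: E[X] = Σ_H E[X_H] = 121439531096594251776 · p^{17} = 121439531096594251776 · 131072/129140163 = 123256172596690944.
Numerically: E[X] ≈ 1.233e+17.

E[X] = 121439531096594251776 · (2/3)^{17} = 123256172596690944 ≈ 1.233e+17.


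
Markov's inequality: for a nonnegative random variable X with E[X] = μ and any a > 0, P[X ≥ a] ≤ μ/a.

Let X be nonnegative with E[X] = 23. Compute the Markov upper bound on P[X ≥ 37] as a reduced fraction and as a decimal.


μ = E[X] = 23, a = 37.
Markov: P[X ≥ 37] ≤ μ/a = (23)/37 = 23/37.
Numerically: ≈ 0.622.
(Since a = 37 > μ = 23.000, the bound 23/37 is < 1 and informative.)

P[X ≥ 37] ≤ 23/37 ≈ 0.622.


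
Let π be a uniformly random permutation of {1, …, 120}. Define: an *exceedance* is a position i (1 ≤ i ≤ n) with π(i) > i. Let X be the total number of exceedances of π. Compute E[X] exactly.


Write X = Σ_{i=1}^{120} X_i, where X_i = 1_{π(i) > i}.
For each fixed i, π(i) is uniform over {1, …, 120} (marginal of a uniform permutation), so P[π(i) > i] = (n − i)/n. Summing: Σ_{i=1}^{120} (n − i)/n = (0 + 1 + … + 119)/120 = 120(120 − 1)/(2·120) = (120 − 1)/2.
Hence E[X] = Σ_{i=1}^{120} (120 − i)/120 = 119/2 ≈ 59.5000.

E[X] = 119/2 = 59.5000.


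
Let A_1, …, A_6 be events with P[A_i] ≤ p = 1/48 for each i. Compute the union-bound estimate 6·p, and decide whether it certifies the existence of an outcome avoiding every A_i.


Union bound: P[∪_{i=1}^{6} A_i] ≤ Σ_i P[A_i] ≤ 6·p = 6·(1/48) = 1/8.
Numerically: 1/8 ≈ 0.1250.
Is 1/8 < 1? YES.
Since P[∪ A_i] ≤ 1/8 < 1, the complement has P[∩ A_i^c] ≥ 1 − 1/8 = 7/8 > 0, so some outcome avoids every A_i.

6·p = 1/8 ≈ 0.1250; existence CERTIFIED by the union bound.


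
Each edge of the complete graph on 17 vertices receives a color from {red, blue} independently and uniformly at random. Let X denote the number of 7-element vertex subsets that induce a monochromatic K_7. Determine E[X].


Let X = Σ_S X_S over the C(17, 7) = 19448 subsets S of size 7, where X_S = 1 if the K_7 on S is monochromatic.
For a fixed S, the K_7 on S has C(7, 2) = 21 edges. P[all 21 edges red] = (1/2)^21, and likewise for blue, so P[monochromatic] = 2·(1/2)^21 = 2^{1 − 21} = 1/1048576.
Summing: E[X] = C(17, 7) · 2^{1 − 21} = 19448 · 1/1048576 = 2431/131072.
Numerically: E[X] ≈ 0.01855.

E[X] = C(17,7)·2^(1−C(7,2)) = 2431/131072 ≈ 0.01855.


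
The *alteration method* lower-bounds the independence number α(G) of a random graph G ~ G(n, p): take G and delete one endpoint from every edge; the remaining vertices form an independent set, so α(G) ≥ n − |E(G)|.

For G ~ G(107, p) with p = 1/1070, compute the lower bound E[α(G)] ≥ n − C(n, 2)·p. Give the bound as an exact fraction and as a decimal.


E[|E(G)|] = C(107, 2)·p = 5671 · (1/1070) = 53/10.
E[α(G)] ≥ n − E[|E(G)|] = 107 − 53/10 = 1017/10.
Numerically: ≈ 101.7000.
(This is only a lower bound; the true E[α(G)] may be larger.)

E[α(G)] ≥ 1017/10 ≈ 101.7000.


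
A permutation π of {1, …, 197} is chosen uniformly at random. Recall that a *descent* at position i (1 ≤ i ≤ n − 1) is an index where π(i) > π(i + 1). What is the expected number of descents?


Write X = Σ X_I over i = 1, …, 196, with X_I the indicator of one descent.
There are 196 indicators.
For each fixed i, the pair (π(i), π(i+1)) is a uniformly random ordered pair of distinct values from {1, …, 197}; by symmetry P[π(i) > π(i+1)] = 1/2.
By linearity: E[X] = 196 · (1/2) = (197 − 1) · (1/2) = 98 ≈ 98.0000.

E[X] = 98 = 98.0000.


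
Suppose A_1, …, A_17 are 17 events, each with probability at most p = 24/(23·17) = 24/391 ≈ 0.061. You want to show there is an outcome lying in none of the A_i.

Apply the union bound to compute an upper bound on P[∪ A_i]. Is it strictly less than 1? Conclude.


Union bound: P[∪_{i=1}^{17} A_i] ≤ Σ_i P[A_i] ≤ 17·p = 17·(24/391) = 24/23.
Numerically: 24/23 ≈ 1.043.
Is 24/23 < 1? NO.
Since the bound 24/23 is ≥ 1, the union bound is uninformative here; it does NOT by itself certify existence.

17·p = 24/23 ≈ 1.043; existence NOT certified by the union bound.


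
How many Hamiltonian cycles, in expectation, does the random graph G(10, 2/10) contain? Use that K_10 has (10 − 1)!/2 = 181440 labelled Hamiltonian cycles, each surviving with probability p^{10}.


K_10 has (10 − 1)!/2 = 181440 labelled Hamiltonian cycles.
For each such Hamiltonian cycle H, let X_H = 1 if all 10 edges of H are present in G. Then P[X_H = 1] = p^{10} = (1/5)^{10} = 1/9765625.
By linearity of expectation: E[X] = Σ_H E[X_H] = 181440 · p^{10} = 181440 · 1/9765625 = 36288/1953125.
Numerically: E[X] ≈ 0.018579.

E[X] = 181440 · (1/5)^{10} = 36288/1953125 ≈ 0.018579.


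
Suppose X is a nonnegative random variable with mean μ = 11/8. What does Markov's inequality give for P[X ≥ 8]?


μ = E[X] = 11/8, a = 8.
Markov: P[X ≥ 8] ≤ μ/a = (11/8)/8 = 11/64.
Numerically: ≈ 0.171875.
(Since a = 8 > μ = 1.375000, the bound 11/64 is < 1 and informative.)

P[X ≥ 8] ≤ 11/64 ≈ 0.171875.


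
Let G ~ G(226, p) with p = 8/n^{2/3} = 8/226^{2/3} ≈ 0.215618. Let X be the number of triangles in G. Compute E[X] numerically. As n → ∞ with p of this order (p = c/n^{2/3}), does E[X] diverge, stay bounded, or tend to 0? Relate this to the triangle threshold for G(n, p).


Number of potential triangles: C(226, 3) = 1898400.
Each occurs with probability p³ ≈ (0.215618)³ ≈ 1.00242775e-02.
By linearity: E[X] = C(226, 3)·p³ ≈ 1898400 · 1.00242775e-02 ≈ 19030.088496.
Since α = 2/3 < 1, p = c/n^{2/3} ≫ 1/n is above the triangle threshold p ~ 1/n. Asymptotically E[X] ~ (c³/6)·n^{3(1−α)} = (8³/6)·n^{1} → ∞; triangles are abundant w.h.p.

E[X] ≈ 19030.088496; in regime p = Θ(1/n^{2/3}) E[X] diverges (above the triangle threshold p ~ 1/n).


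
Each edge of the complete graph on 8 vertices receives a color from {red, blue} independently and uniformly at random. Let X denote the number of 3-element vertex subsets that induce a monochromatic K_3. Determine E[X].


Let X = Σ_S X_S over the C(8, 3) = 56 subsets S of size 3, where X_S = 1 if the K_3 on S is monochromatic.
For a fixed S, the K_3 on S has C(3, 2) = 3 edges. P[all 3 edges red] = (1/2)^3, and likewise for blue, so P[monochromatic] = 2·(1/2)^3 = 2^{1 − 3} = 1/4.
Summing: E[X] = C(8, 3) · 2^{1 − 3} = 56 · 1/4 = 14.
Numerically: E[X] ≈ 14.000.

E[X] = C(8,3)·2^(1−C(3,2)) = 14 ≈ 14.000.


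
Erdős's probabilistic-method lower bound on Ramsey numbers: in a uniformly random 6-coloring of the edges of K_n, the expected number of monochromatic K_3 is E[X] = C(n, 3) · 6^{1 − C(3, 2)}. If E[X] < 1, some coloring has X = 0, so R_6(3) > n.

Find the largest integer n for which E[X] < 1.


We need C(n, 3) · 6^{1 − 3} < 1, i.e. C(n, 3) < 6^{3 − 1} = 36.
Check values of n near the boundary:
  n = 3: C(3, 3) = 1; 1 < 36? YES
  n = 4: C(4, 3) = 4; 4 < 36? YES
  n = 5: C(5, 3) = 10; 10 < 36? YES
  n = 6: C(6, 3) = 20; 20 < 36? YES
  n = 7: C(7, 3) = 35; 35 < 36? YES
  n = 8: C(8, 3) = 56; 56 < 36? NO
  n = 9: C(9, 3) = 84; 84 < 36? NO
The largest n with C(n, 3) < 36 is n = 7 (where E[X] = 35/36 ≈ 0.972). Hence R_6(3) > 7, i.e. R_6(3) ≥ 8.

Largest n = 7; hence R_6(3) > 7.


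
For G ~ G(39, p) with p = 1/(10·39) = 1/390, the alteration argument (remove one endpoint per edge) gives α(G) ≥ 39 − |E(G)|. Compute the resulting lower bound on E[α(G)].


E[|E(G)|] = C(39, 2)·p = 741 · (1/390) = 19/10.
E[α(G)] ≥ n − E[|E(G)|] = 39 − 19/10 = 371/10.
Numerically: ≈ 37.100.
(This is only a lower bound; the true E[α(G)] may be larger.)

E[α(G)] ≥ 371/10 ≈ 37.100.


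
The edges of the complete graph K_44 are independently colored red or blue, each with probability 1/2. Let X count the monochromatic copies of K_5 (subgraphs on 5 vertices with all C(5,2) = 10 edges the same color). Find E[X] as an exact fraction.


Let X = Σ_S X_S over the C(44, 5) = 1086008 subsets S of size 5, where X_S = 1 if the K_5 on S is monochromatic.
For a fixed S, the K_5 on S has C(5, 2) = 10 edges. P[all 10 edges red] = (1/2)^10, and likewise for blue, so P[monochromatic] = 2·(1/2)^10 = 2^{1 − 10} = 1/512.
By linearity of expectation: E[X] = C(44, 5) · 2^{1 − 10} = 1086008 · 1/512 = 135751/64.
Numerically: E[X] ≈ 2121.109375.

E[X] = C(44,5)·2^(1−C(5,2)) = 135751/64 ≈ 2121.109375.


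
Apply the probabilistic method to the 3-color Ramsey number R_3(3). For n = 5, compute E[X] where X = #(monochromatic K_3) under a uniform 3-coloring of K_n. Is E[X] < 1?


E[X] = C(5, 3) · 3^{1 − 3} = 10 · 3^{−2} = 10/9.
As a reduced fraction: E[X] = 10/9 ≈ 1.111.
Is E[X] < 1? NO.
Since E[X] ≥ 1, the first-moment bound is inconclusive at n = 5; it does NOT by itself certify R_3(3) > 5.

E[X] = 10/9 ≈ 1.111; E[X] ≥ 1; first-moment method inconclusive here.


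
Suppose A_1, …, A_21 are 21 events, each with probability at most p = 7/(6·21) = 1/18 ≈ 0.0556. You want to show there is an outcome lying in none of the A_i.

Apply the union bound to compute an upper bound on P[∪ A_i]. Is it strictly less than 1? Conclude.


Union bound: P[∪_{i=1}^{21} A_i] ≤ Σ_i P[A_i] ≤ 21·p = 21·(1/18) = 7/6.
Numerically: 7/6 ≈ 1.1667.
Is 7/6 < 1? NO.
Since the bound 7/6 is ≥ 1, the union bound is uninformative here; it does NOT by itself certify existence.

21·p = 7/6 ≈ 1.1667; existence NOT certified by the union bound.


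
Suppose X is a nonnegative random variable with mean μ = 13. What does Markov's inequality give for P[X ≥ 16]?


μ = E[X] = 13, a = 16.
Markov: P[X ≥ 16] ≤ μ/a = (13)/16 = 13/16.
Numerically: ≈ 0.812.
(Since a = 16 > μ = 13.000, the bound 13/16 is < 1 and informative.)

P[X ≥ 16] ≤ 13/16 ≈ 0.812.


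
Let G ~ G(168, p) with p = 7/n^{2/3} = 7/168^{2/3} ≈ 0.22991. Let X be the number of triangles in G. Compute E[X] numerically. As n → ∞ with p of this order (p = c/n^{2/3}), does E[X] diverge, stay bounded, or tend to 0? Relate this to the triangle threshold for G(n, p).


Number of potential triangles: C(168, 3) = 776216.
Each occurs with probability p³ ≈ (0.22991)³ ≈ 1.2152778e-02.
By linearity: E[X] = C(168, 3)·p³ ≈ 776216 · 1.2152778e-02 ≈ 9433.18056.
Since α = 2/3 < 1, p = c/n^{2/3} ≫ 1/n is above the triangle threshold p ~ 1/n. Asymptotically E[X] ~ (c³/6)·n^{3(1−α)} = (7³/6)·n^{1} → ∞; triangles are abundant w.h.p.

E[X] ≈ 9433.18056; in regime p = Θ(1/n^{2/3}) E[X] diverges (above the triangle threshold p ~ 1/n).


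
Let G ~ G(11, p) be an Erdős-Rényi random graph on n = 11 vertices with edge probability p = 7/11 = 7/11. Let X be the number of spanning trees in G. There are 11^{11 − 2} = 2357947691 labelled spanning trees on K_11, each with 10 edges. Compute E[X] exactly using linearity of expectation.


K_11 has 11^{11 − 2} = 2357947691 labelled spanning trees.
For each such spanning tree H, let X_H = 1 if all 10 edges of H are present in G. Then P[X_H = 1] = p^{10} = (7/11)^{10} = 282475249/25937424601.
By linearity of expectation: E[X] = Σ_H E[X_H] = 2357947691 · p^{10} = 2357947691 · 282475249/25937424601 = 282475249/11.
Numerically: E[X] ≈ 2.568e+07.

E[X] = 2357947691 · (7/11)^{10} = 282475249/11 ≈ 2.568e+07.


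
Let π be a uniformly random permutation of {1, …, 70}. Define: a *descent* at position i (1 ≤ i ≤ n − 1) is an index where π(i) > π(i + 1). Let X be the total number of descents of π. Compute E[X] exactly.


Write X = Σ X_I over i = 1, …, 69, with X_I the indicator of one descent.
There are 69 indicators.
For each fixed i, the pair (π(i), π(i+1)) is a uniformly random ordered pair of distinct values from {1, …, 70}; by symmetry P[π(i) > π(i+1)] = 1/2.
By linearity: E[X] = 69 · (1/2) = (70 − 1) · (1/2) = 69/2 ≈ 34.5000.

E[X] = 69/2 = 34.5000.


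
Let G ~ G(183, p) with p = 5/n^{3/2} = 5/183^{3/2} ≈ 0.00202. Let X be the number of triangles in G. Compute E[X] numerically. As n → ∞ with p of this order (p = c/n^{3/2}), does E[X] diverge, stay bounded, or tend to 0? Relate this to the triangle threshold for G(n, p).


Number of potential triangles: C(183, 3) = 1004731.
Each occurs with probability p³ ≈ (0.00202)³ ≈ 8.23911e-09.
By linearity: E[X] = C(183, 3)·p³ ≈ 1004731 · 8.23911e-09 ≈ 0.008.
Since α = 3/2 > 1, p = c/n^{3/2} = o(1/n) is below the triangle threshold p ~ 1/n. Asymptotically E[X] ~ (c³/6)·n^{3(1−α)} = (5³/6)·n^{-1.5} → 0, so by Markov's inequality G has no triangles w.h.p.

E[X] ≈ 0.008; in regime p = Θ(1/n^{3/2}) E[X] tends to 0 (below the triangle threshold p ~ 1/n).


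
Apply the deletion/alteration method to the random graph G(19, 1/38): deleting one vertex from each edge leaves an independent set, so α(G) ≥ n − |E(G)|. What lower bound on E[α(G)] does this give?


E[|E(G)|] = C(19, 2)·p = 171 · (1/38) = 9/2.
E[α(G)] ≥ n − E[|E(G)|] = 19 − 9/2 = 29/2.
Numerically: ≈ 14.5000.
(This is only a lower bound; the true E[α(G)] may be larger.)

E[α(G)] ≥ 29/2 ≈ 14.5000.


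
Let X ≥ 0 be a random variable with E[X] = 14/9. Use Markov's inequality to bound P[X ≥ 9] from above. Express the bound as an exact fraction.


μ = E[X] = 14/9, a = 9.
Markov: P[X ≥ 9] ≤ μ/a = (14/9)/9 = 14/81.
Numerically: ≈ 0.17284.
(Since a = 9 > μ = 1.55556, the bound 14/81 is < 1 and informative.)

P[X ≥ 9] ≤ 14/81 ≈ 0.17284.


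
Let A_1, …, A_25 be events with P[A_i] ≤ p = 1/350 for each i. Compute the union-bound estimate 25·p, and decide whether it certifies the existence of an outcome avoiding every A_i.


Union bound: P[∪_{i=1}^{25} A_i] ≤ Σ_i P[A_i] ≤ 25·p = 25·(1/350) = 1/14.
Numerically: 1/14 ≈ 0.071.
Is 1/14 < 1? YES.
Since P[∪ A_i] ≤ 1/14 < 1, the complement has P[∩ A_i^c] ≥ 1 − 1/14 = 13/14 > 0, so some outcome avoids every A_i.

25·p = 1/14 ≈ 0.071; existence CERTIFIED by the union bound.


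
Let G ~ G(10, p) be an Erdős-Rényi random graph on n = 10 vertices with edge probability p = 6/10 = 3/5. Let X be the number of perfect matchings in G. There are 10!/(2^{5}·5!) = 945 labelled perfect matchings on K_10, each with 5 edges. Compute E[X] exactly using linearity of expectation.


K_10 has 10!/(2^{5}·5!) = 945 labelled perfect matchings.
For each such perfect matching H, let X_H = 1 if all 5 edges of H are present in G. Then P[X_H = 1] = p^{5} = (3/5)^{5} = 243/3125.
By linearity: E[X] = Σ_H E[X_H] = 945 · p^{5} = 945 · 243/3125 = 45927/625.
Numerically: E[X] ≈ 73.5.

E[X] = 945 · (3/5)^{5} = 45927/625 ≈ 73.5.


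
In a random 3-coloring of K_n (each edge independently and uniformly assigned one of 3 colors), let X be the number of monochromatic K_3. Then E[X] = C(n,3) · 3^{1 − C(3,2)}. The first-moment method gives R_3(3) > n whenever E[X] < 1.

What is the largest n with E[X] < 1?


We need C(n, 3) · 3^{1 − 3} < 1, i.e. C(n, 3) < 3^{3 − 1} = 9.
Check values of n near the boundary:
  n = 3: C(3, 3) = 1; 1 < 9? YES
  n = 4: C(4, 3) = 4; 4 < 9? YES
  n = 5: C(5, 3) = 10; 10 < 9? NO
  n = 6: C(6, 3) = 20; 20 < 9? NO
The largest n with C(n, 3) < 9 is n = 4 (where E[X] = 4/9 ≈ 0.4444). Hence R_3(3) > 4, i.e. R_3(3) ≥ 5.

Largest n = 4; hence R_3(3) > 4.


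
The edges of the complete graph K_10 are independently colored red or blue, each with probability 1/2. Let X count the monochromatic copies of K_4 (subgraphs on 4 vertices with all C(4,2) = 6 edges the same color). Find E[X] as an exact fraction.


Let X = Σ_S X_S over the C(10, 4) = 210 subsets S of size 4, where X_S = 1 if the K_4 on S is monochromatic.
For a fixed S, the K_4 on S has C(4, 2) = 6 edges. P[all 6 edges red] = (1/2)^6, and likewise for blue, so P[monochromatic] = 2·(1/2)^6 = 2^{1 − 6} = 1/32.
Summing: E[X] = C(10, 4) · 2^{1 − 6} = 210 · 1/32 = 105/16.
Numerically: E[X] ≈ 6.562.

E[X] = C(10,4)·2^(1−C(4,2)) = 105/16 ≈ 6.562.


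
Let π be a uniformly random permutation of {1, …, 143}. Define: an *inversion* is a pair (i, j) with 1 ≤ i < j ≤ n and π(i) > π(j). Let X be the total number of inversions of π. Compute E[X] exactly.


Write X = Σ X_I over the C(143, 2) = 10153 pairs i < j, with X_I the indicator of one inversion.
There are 10153 indicators.
For each fixed pair i < j, the values π(i) and π(j) are two distinct elements of {1, …, 143} in uniformly random order; by symmetry P[π(i) > π(j)] = 1/2.
By linearity: E[X] = 10153 · (1/2) = C(143, 2) · (1/2) = 10153/2 = 10153/2 ≈ 5076.5000.

E[X] = 10153/2 = 5076.5000.


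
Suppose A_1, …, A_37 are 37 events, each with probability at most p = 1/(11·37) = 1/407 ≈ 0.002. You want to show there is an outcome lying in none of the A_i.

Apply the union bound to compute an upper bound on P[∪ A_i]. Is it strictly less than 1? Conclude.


Union bound: P[∪_{i=1}^{37} A_i] ≤ Σ_i P[A_i] ≤ 37·p = 37·(1/407) = 1/11.
Numerically: 1/11 ≈ 0.091.
Is 1/11 < 1? YES.
Since P[∪ A_i] ≤ 1/11 < 1, the complement has P[∩ A_i^c] ≥ 1 − 1/11 = 10/11 > 0, so some outcome avoids every A_i.

37·p = 1/11 ≈ 0.091; existence CERTIFIED by the union bound.


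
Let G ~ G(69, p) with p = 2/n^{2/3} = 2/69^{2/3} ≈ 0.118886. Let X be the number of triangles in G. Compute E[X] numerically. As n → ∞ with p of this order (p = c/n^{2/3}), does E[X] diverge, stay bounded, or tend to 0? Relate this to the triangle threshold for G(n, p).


Number of potential triangles: C(69, 3) = 52394.
Each occurs with probability p³ ≈ (0.118886)³ ≈ 1.68031926e-03.
By linearity: E[X] = C(69, 3)·p³ ≈ 52394 · 1.68031926e-03 ≈ 88.038647.
Since α = 2/3 < 1, p = c/n^{2/3} ≫ 1/n is above the triangle threshold p ~ 1/n. Asymptotically E[X] ~ (c³/6)·n^{3(1−α)} = (2³/6)·n^{1} → ∞; triangles are abundant w.h.p.

E[X] ≈ 88.038647; in regime p = Θ(1/n^{2/3}) E[X] diverges (above the triangle threshold p ~ 1/n).


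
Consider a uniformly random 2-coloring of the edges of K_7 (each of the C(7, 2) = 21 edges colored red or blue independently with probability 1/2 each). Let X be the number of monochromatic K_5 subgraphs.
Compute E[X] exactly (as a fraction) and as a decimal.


Let X = Σ_S X_S over the C(7, 5) = 21 subsets S of size 5, where X_S = 1 if the K_5 on S is monochromatic.
For a fixed S, the K_5 on S has C(5, 2) = 10 edges. P[all 10 edges red] = (1/2)^10, and likewise for blue, so P[monochromatic] = 2·(1/2)^10 = 2^{1 − 10} = 1/512.
By linearity of expectation: E[X] = C(7, 5) · 2^{1 − 10} = 21 · 1/512 = 21/512.
Numerically: E[X] ≈ 0.041.

E[X] = C(7,5)·2^(1−C(5,2)) = 21/512 ≈ 0.041.


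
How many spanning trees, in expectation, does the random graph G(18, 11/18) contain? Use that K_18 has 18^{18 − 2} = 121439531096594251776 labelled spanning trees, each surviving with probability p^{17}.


K_18 has 18^{18 − 2} = 121439531096594251776 labelled spanning trees.
For each such spanning tree H, let X_H = 1 if all 17 edges of H are present in G. Then P[X_H = 1] = p^{17} = (11/18)^{17} = 505447028499293771/2185911559738696531968.
Summing the indicators: E[X] = Σ_H E[X_H] = 121439531096594251776 · p^{17} = 121439531096594251776 · 505447028499293771/2185911559738696531968 = 505447028499293771/18.
Numerically: E[X] ≈ 2.81e+16.

E[X] = 121439531096594251776 · (11/18)^{17} = 505447028499293771/18 ≈ 2.81e+16.


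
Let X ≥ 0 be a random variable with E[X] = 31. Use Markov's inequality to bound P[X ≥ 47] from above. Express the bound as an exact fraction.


μ = E[X] = 31, a = 47.
Markov: P[X ≥ 47] ≤ μ/a = (31)/47 = 31/47.
Numerically: ≈ 0.65957.
(Since a = 47 > μ = 31.00000, the bound 31/47 is < 1 and informative.)

P[X ≥ 47] ≤ 31/47 ≈ 0.65957.


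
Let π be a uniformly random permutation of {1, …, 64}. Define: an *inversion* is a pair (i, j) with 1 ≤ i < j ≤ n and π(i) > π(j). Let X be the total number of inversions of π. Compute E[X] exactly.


Write X = Σ X_I over the C(64, 2) = 2016 pairs i < j, with X_I the indicator of one inversion.
There are 2016 indicators.
For each fixed pair i < j, the values π(i) and π(j) are two distinct elements of {1, …, 64} in uniformly random order; by symmetry P[π(i) > π(j)] = 1/2.
By linearity: E[X] = 2016 · (1/2) = C(64, 2) · (1/2) = 2016/2 = 1008 ≈ 1008.000000.

E[X] = 1008 = 1008.000000.


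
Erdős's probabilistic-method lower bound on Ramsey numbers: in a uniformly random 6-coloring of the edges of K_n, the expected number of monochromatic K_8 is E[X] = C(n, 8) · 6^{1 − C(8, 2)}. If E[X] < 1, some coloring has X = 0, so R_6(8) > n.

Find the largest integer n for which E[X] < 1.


We need C(n, 8) · 6^{1 − 28} < 1, i.e. C(n, 8) < 6^{28 − 1} = 1023490369077469249536.
Check values of n near the boundary:
  n = 1594: C(1594, 8) = 1015652773590544255167; 1015652773590544255167 < 1023490369077469249536? YES
  n = 1595: C(1595, 8) = 1020772636343363633895; 1020772636343363633895 < 1023490369077469249536? YES
  n = 1596: C(1596, 8) = 1025915067760710553965; 1025915067760710553965 < 1023490369077469249536? NO
  n = 1597: C(1597, 8) = 1031080153060953275445; 1031080153060953275445 < 1023490369077469249536? NO
  n = 1598: C(1598, 8) = 1036267977730442348529; 1036267977730442348529 < 1023490369077469249536? NO
The largest n with C(n, 8) < 1023490369077469249536 is n = 1595 (where E[X] = 113419181815929292655/113721152119718805504 ≈ 0.997345). Hence R_6(8) > 1595, i.e. R_6(8) ≥ 1596.

Largest n = 1595; hence R_6(8) > 1595.


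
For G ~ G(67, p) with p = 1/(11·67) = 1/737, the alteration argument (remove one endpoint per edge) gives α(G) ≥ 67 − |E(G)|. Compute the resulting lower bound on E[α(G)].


E[|E(G)|] = C(67, 2)·p = 2211 · (1/737) = 3.
E[α(G)] ≥ n − E[|E(G)|] = 67 − 3 = 64.
Numerically: ≈ 64.000.
(This is only a lower bound; the true E[α(G)] may be larger.)

E[α(G)] ≥ 64 ≈ 64.000.


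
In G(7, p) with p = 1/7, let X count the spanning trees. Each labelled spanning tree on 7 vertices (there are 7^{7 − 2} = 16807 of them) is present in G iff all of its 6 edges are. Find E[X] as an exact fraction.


K_7 has 7^{7 − 2} = 16807 labelled spanning trees.
For each such spanning tree H, let X_H = 1 if all 6 edges of H are present in G. Then P[X_H = 1] = p^{6} = (1/7)^{6} = 1/117649.
Summing the indicators: E[X] = Σ_H E[X_H] = 16807 · p^{6} = 16807 · 1/117649 = 1/7.
Numerically: E[X] ≈ 0.14286.

E[X] = 16807 · (1/7)^{6} = 1/7 ≈ 0.14286.


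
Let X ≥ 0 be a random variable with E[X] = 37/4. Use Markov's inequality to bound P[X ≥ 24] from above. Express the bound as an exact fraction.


μ = E[X] = 37/4, a = 24.
Markov: P[X ≥ 24] ≤ μ/a = (37/4)/24 = 37/96.
Numerically: ≈ 0.385417.
(Since a = 24 > μ = 9.250000, the bound 37/96 is < 1 and informative.)

P[X ≥ 24] ≤ 37/96 ≈ 0.385417.


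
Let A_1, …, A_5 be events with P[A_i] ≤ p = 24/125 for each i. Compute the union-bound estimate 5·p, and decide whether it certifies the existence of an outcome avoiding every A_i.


Union bound: P[∪_{i=1}^{5} A_i] ≤ Σ_i P[A_i] ≤ 5·p = 5·(24/125) = 24/25.
Numerically: 24/25 ≈ 0.960000.
Is 24/25 < 1? YES.
Since P[∪ A_i] ≤ 24/25 < 1, the complement has P[∩ A_i^c] ≥ 1 − 24/25 = 1/25 > 0, so some outcome avoids every A_i.

5·p = 24/25 ≈ 0.960000; existence CERTIFIED by the union bound.


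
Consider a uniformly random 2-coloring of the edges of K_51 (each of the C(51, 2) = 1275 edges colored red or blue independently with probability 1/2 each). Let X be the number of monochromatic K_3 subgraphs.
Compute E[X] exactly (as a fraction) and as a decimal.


Let X = Σ_S X_S over the C(51, 3) = 20825 subsets S of size 3, where X_S = 1 if the K_3 on S is monochromatic.
For a fixed S, the K_3 on S has C(3, 2) = 3 edges. P[all 3 edges red] = (1/2)^3, and likewise for blue, so P[monochromatic] = 2·(1/2)^3 = 2^{1 − 3} = 1/4.
Summing: E[X] = C(51, 3) · 2^{1 − 3} = 20825 · 1/4 = 20825/4.
Numerically: E[X] ≈ 5206.250.

E[X] = C(51,3)·2^(1−C(3,2)) = 20825/4 ≈ 5206.250.


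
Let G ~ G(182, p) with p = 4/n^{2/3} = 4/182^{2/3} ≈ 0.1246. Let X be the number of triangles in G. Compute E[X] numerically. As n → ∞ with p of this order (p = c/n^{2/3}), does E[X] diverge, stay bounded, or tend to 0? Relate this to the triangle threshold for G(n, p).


Number of potential triangles: C(182, 3) = 988260.
Each occurs with probability p³ ≈ (0.1246)³ ≈ 1.932134e-03.
By linearity: E[X] = C(182, 3)·p³ ≈ 988260 · 1.932134e-03 ≈ 1909.4505.
Since α = 2/3 < 1, p = c/n^{2/3} ≫ 1/n is above the triangle threshold p ~ 1/n. Asymptotically E[X] ~ (c³/6)·n^{3(1−α)} = (4³/6)·n^{1} → ∞; triangles are abundant w.h.p.

E[X] ≈ 1909.4505; in regime p = Θ(1/n^{2/3}) E[X] diverges (above the triangle threshold p ~ 1/n).


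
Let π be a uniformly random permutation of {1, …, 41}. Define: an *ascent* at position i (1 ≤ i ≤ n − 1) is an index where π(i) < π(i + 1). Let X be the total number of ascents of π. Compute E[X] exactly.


Write X = Σ X_I over i = 1, …, 40, with X_I the indicator of one ascent.
There are 40 indicators.
For each fixed i, the pair (π(i), π(i+1)) is a uniformly random ordered pair of distinct values from {1, …, 41}; by symmetry P[π(i) < π(i+1)] = 1/2.
By linearity: E[X] = 40 · (1/2) = (41 − 1) · (1/2) = 20 ≈ 20.000000.

E[X] = 20 = 20.000000.


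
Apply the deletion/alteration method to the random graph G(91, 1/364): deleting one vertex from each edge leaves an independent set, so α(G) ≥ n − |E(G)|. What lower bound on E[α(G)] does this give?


E[|E(G)|] = C(91, 2)·p = 4095 · (1/364) = 45/4.
E[α(G)] ≥ n − E[|E(G)|] = 91 − 45/4 = 319/4.
Numerically: ≈ 79.7500.
(This is only a lower bound; the true E[α(G)] may be larger.)

E[α(G)] ≥ 319/4 ≈ 79.7500.
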